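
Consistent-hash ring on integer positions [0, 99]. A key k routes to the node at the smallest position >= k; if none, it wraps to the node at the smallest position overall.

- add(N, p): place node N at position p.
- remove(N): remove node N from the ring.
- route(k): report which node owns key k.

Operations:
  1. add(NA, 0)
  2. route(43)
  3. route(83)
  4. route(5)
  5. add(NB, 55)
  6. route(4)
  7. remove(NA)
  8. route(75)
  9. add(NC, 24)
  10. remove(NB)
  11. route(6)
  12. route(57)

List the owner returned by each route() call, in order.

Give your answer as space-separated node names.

Op 1: add NA@0 -> ring=[0:NA]
Op 2: route key 43: none >= 43, wrap to smallest pos 0 -> NA
Op 3: route key 83: none >= 83, wrap to smallest pos 0 -> NA
Op 4: route key 5: none >= 5, wrap to smallest pos 0 -> NA
Op 5: add NB@55 -> ring=[0:NA,55:NB]
Op 6: route key 4: smallest pos >= 4 is 55 -> NB
Op 7: remove NA -> ring=[55:NB]
Op 8: route key 75: none >= 75, wrap to smallest pos 55 -> NB
Op 9: add NC@24 -> ring=[24:NC,55:NB]
Op 10: remove NB -> ring=[24:NC]
Op 11: route key 6: smallest pos >= 6 is 24 -> NC
Op 12: route key 57: none >= 57, wrap to smallest pos 24 -> NC

Answer: NA NA NA NB NB NC NC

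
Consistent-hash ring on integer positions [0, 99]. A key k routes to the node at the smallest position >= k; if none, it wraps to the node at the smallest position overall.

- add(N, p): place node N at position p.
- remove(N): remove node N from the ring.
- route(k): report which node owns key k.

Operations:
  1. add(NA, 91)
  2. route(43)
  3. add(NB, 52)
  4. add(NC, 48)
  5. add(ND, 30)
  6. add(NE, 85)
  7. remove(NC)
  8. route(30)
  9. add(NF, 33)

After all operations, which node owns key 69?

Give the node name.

Answer: NE

Derivation:
Op 1: add NA@91 -> ring=[91:NA]
Op 2: route key 43: smallest pos >= 43 is 91 -> NA
Op 3: add NB@52 -> ring=[52:NB,91:NA]
Op 4: add NC@48 -> ring=[48:NC,52:NB,91:NA]
Op 5: add ND@30 -> ring=[30:ND,48:NC,52:NB,91:NA]
Op 6: add NE@85 -> ring=[30:ND,48:NC,52:NB,85:NE,91:NA]
Op 7: remove NC -> ring=[30:ND,52:NB,85:NE,91:NA]
Op 8: route key 30: smallest pos >= 30 is 30 -> ND
Op 9: add NF@33 -> ring=[30:ND,33:NF,52:NB,85:NE,91:NA]
Final route key 69: smallest pos >= 69 is 85 -> NE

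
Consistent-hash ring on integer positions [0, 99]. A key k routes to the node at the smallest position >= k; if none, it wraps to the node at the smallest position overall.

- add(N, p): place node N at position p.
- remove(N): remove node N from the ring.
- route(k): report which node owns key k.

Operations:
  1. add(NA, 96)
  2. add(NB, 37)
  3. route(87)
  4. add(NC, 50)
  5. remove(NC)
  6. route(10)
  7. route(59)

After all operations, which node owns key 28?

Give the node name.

Answer: NB

Derivation:
Op 1: add NA@96 -> ring=[96:NA]
Op 2: add NB@37 -> ring=[37:NB,96:NA]
Op 3: route key 87: smallest pos >= 87 is 96 -> NA
Op 4: add NC@50 -> ring=[37:NB,50:NC,96:NA]
Op 5: remove NC -> ring=[37:NB,96:NA]
Op 6: route key 10: smallest pos >= 10 is 37 -> NB
Op 7: route key 59: smallest pos >= 59 is 96 -> NA
Final route key 28: smallest pos >= 28 is 37 -> NB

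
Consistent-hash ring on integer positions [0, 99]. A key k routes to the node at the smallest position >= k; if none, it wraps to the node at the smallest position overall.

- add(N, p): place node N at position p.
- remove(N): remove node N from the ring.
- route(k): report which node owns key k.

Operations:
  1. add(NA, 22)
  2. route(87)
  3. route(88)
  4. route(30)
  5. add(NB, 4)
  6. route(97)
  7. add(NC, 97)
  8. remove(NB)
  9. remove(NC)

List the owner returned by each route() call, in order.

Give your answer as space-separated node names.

Op 1: add NA@22 -> ring=[22:NA]
Op 2: route key 87: none >= 87, wrap to smallest pos 22 -> NA
Op 3: route key 88: none >= 88, wrap to smallest pos 22 -> NA
Op 4: route key 30: none >= 30, wrap to smallest pos 22 -> NA
Op 5: add NB@4 -> ring=[4:NB,22:NA]
Op 6: route key 97: none >= 97, wrap to smallest pos 4 -> NB
Op 7: add NC@97 -> ring=[4:NB,22:NA,97:NC]
Op 8: remove NB -> ring=[22:NA,97:NC]
Op 9: remove NC -> ring=[22:NA]

Answer: NA NA NA NB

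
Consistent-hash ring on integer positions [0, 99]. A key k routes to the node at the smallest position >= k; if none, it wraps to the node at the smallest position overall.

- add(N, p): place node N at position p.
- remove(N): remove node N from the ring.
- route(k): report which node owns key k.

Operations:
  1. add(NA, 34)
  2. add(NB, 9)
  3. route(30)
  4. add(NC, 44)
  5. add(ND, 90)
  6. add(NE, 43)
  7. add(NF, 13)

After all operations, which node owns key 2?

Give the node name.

Op 1: add NA@34 -> ring=[34:NA]
Op 2: add NB@9 -> ring=[9:NB,34:NA]
Op 3: route key 30: smallest pos >= 30 is 34 -> NA
Op 4: add NC@44 -> ring=[9:NB,34:NA,44:NC]
Op 5: add ND@90 -> ring=[9:NB,34:NA,44:NC,90:ND]
Op 6: add NE@43 -> ring=[9:NB,34:NA,43:NE,44:NC,90:ND]
Op 7: add NF@13 -> ring=[9:NB,13:NF,34:NA,43:NE,44:NC,90:ND]
Final route key 2: smallest pos >= 2 is 9 -> NB

Answer: NB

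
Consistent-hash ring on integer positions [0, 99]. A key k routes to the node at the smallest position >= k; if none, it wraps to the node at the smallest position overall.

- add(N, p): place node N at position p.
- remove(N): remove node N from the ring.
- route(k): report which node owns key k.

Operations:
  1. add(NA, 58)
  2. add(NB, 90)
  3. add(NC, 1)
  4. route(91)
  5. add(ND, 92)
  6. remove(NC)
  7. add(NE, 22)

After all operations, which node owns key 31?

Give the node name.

Answer: NA

Derivation:
Op 1: add NA@58 -> ring=[58:NA]
Op 2: add NB@90 -> ring=[58:NA,90:NB]
Op 3: add NC@1 -> ring=[1:NC,58:NA,90:NB]
Op 4: route key 91: none >= 91, wrap to smallest pos 1 -> NC
Op 5: add ND@92 -> ring=[1:NC,58:NA,90:NB,92:ND]
Op 6: remove NC -> ring=[58:NA,90:NB,92:ND]
Op 7: add NE@22 -> ring=[22:NE,58:NA,90:NB,92:ND]
Final route key 31: smallest pos >= 31 is 58 -> NA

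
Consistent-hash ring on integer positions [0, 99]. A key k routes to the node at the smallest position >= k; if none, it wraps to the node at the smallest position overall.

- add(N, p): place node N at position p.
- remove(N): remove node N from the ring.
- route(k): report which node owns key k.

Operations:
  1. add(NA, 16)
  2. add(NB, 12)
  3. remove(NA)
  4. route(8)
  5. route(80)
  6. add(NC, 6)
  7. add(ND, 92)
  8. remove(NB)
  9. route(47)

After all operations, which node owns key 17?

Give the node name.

Op 1: add NA@16 -> ring=[16:NA]
Op 2: add NB@12 -> ring=[12:NB,16:NA]
Op 3: remove NA -> ring=[12:NB]
Op 4: route key 8: smallest pos >= 8 is 12 -> NB
Op 5: route key 80: none >= 80, wrap to smallest pos 12 -> NB
Op 6: add NC@6 -> ring=[6:NC,12:NB]
Op 7: add ND@92 -> ring=[6:NC,12:NB,92:ND]
Op 8: remove NB -> ring=[6:NC,92:ND]
Op 9: route key 47: smallest pos >= 47 is 92 -> ND
Final route key 17: smallest pos >= 17 is 92 -> ND

Answer: ND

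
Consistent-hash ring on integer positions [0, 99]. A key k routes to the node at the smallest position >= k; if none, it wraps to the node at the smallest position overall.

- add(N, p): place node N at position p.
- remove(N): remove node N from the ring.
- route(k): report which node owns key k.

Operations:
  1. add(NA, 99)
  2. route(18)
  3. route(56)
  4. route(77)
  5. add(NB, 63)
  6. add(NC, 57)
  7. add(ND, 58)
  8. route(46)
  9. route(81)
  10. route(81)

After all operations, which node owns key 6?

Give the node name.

Answer: NC

Derivation:
Op 1: add NA@99 -> ring=[99:NA]
Op 2: route key 18: smallest pos >= 18 is 99 -> NA
Op 3: route key 56: smallest pos >= 56 is 99 -> NA
Op 4: route key 77: smallest pos >= 77 is 99 -> NA
Op 5: add NB@63 -> ring=[63:NB,99:NA]
Op 6: add NC@57 -> ring=[57:NC,63:NB,99:NA]
Op 7: add ND@58 -> ring=[57:NC,58:ND,63:NB,99:NA]
Op 8: route key 46: smallest pos >= 46 is 57 -> NC
Op 9: route key 81: smallest pos >= 81 is 99 -> NA
Op 10: route key 81: smallest pos >= 81 is 99 -> NA
Final route key 6: smallest pos >= 6 is 57 -> NC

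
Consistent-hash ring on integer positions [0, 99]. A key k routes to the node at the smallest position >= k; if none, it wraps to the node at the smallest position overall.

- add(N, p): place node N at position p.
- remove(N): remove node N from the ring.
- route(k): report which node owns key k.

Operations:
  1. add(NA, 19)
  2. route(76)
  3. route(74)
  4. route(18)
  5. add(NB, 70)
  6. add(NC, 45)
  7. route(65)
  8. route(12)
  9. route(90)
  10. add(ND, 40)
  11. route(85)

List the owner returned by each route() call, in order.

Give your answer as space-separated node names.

Answer: NA NA NA NB NA NA NA

Derivation:
Op 1: add NA@19 -> ring=[19:NA]
Op 2: route key 76: none >= 76, wrap to smallest pos 19 -> NA
Op 3: route key 74: none >= 74, wrap to smallest pos 19 -> NA
Op 4: route key 18: smallest pos >= 18 is 19 -> NA
Op 5: add NB@70 -> ring=[19:NA,70:NB]
Op 6: add NC@45 -> ring=[19:NA,45:NC,70:NB]
Op 7: route key 65: smallest pos >= 65 is 70 -> NB
Op 8: route key 12: smallest pos >= 12 is 19 -> NA
Op 9: route key 90: none >= 90, wrap to smallest pos 19 -> NA
Op 10: add ND@40 -> ring=[19:NA,40:ND,45:NC,70:NB]
Op 11: route key 85: none >= 85, wrap to smallest pos 19 -> NA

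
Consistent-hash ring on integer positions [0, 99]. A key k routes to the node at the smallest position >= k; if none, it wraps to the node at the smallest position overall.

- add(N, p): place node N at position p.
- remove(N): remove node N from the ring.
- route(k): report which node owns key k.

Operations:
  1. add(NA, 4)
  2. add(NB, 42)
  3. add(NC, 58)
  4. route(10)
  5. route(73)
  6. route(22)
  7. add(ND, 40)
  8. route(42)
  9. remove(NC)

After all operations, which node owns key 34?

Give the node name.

Op 1: add NA@4 -> ring=[4:NA]
Op 2: add NB@42 -> ring=[4:NA,42:NB]
Op 3: add NC@58 -> ring=[4:NA,42:NB,58:NC]
Op 4: route key 10: smallest pos >= 10 is 42 -> NB
Op 5: route key 73: none >= 73, wrap to smallest pos 4 -> NA
Op 6: route key 22: smallest pos >= 22 is 42 -> NB
Op 7: add ND@40 -> ring=[4:NA,40:ND,42:NB,58:NC]
Op 8: route key 42: smallest pos >= 42 is 42 -> NB
Op 9: remove NC -> ring=[4:NA,40:ND,42:NB]
Final route key 34: smallest pos >= 34 is 40 -> ND

Answer: ND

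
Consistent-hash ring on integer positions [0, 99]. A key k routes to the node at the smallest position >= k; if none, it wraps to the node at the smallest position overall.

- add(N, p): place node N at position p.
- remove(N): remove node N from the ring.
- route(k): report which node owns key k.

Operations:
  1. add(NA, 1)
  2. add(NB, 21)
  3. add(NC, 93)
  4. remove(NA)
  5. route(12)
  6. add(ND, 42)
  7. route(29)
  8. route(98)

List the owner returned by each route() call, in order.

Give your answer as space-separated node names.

Op 1: add NA@1 -> ring=[1:NA]
Op 2: add NB@21 -> ring=[1:NA,21:NB]
Op 3: add NC@93 -> ring=[1:NA,21:NB,93:NC]
Op 4: remove NA -> ring=[21:NB,93:NC]
Op 5: route key 12: smallest pos >= 12 is 21 -> NB
Op 6: add ND@42 -> ring=[21:NB,42:ND,93:NC]
Op 7: route key 29: smallest pos >= 29 is 42 -> ND
Op 8: route key 98: none >= 98, wrap to smallest pos 21 -> NB

Answer: NB ND NB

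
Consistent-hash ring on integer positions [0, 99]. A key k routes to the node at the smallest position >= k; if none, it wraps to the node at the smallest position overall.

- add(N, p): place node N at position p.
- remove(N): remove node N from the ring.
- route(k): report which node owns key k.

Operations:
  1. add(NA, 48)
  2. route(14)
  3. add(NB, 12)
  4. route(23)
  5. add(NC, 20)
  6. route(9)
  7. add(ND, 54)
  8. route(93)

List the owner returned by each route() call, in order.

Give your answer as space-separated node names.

Op 1: add NA@48 -> ring=[48:NA]
Op 2: route key 14: smallest pos >= 14 is 48 -> NA
Op 3: add NB@12 -> ring=[12:NB,48:NA]
Op 4: route key 23: smallest pos >= 23 is 48 -> NA
Op 5: add NC@20 -> ring=[12:NB,20:NC,48:NA]
Op 6: route key 9: smallest pos >= 9 is 12 -> NB
Op 7: add ND@54 -> ring=[12:NB,20:NC,48:NA,54:ND]
Op 8: route key 93: none >= 93, wrap to smallest pos 12 -> NB

Answer: NA NA NB NB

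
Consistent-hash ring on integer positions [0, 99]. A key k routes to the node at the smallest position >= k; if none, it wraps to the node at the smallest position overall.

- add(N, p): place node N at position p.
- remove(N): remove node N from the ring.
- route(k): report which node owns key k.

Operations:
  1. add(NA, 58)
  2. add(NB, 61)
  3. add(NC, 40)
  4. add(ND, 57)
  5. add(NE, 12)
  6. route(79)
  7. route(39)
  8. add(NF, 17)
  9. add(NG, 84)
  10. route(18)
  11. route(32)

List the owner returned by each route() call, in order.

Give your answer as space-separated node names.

Op 1: add NA@58 -> ring=[58:NA]
Op 2: add NB@61 -> ring=[58:NA,61:NB]
Op 3: add NC@40 -> ring=[40:NC,58:NA,61:NB]
Op 4: add ND@57 -> ring=[40:NC,57:ND,58:NA,61:NB]
Op 5: add NE@12 -> ring=[12:NE,40:NC,57:ND,58:NA,61:NB]
Op 6: route key 79: none >= 79, wrap to smallest pos 12 -> NE
Op 7: route key 39: smallest pos >= 39 is 40 -> NC
Op 8: add NF@17 -> ring=[12:NE,17:NF,40:NC,57:ND,58:NA,61:NB]
Op 9: add NG@84 -> ring=[12:NE,17:NF,40:NC,57:ND,58:NA,61:NB,84:NG]
Op 10: route key 18: smallest pos >= 18 is 40 -> NC
Op 11: route key 32: smallest pos >= 32 is 40 -> NC

Answer: NE NC NC NC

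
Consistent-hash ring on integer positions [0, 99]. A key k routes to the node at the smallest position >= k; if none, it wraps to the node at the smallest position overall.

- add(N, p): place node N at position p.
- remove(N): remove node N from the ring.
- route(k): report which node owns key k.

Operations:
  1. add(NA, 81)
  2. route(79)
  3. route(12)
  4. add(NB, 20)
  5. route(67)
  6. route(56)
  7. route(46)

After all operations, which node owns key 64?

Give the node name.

Answer: NA

Derivation:
Op 1: add NA@81 -> ring=[81:NA]
Op 2: route key 79: smallest pos >= 79 is 81 -> NA
Op 3: route key 12: smallest pos >= 12 is 81 -> NA
Op 4: add NB@20 -> ring=[20:NB,81:NA]
Op 5: route key 67: smallest pos >= 67 is 81 -> NA
Op 6: route key 56: smallest pos >= 56 is 81 -> NA
Op 7: route key 46: smallest pos >= 46 is 81 -> NA
Final route key 64: smallest pos >= 64 is 81 -> NA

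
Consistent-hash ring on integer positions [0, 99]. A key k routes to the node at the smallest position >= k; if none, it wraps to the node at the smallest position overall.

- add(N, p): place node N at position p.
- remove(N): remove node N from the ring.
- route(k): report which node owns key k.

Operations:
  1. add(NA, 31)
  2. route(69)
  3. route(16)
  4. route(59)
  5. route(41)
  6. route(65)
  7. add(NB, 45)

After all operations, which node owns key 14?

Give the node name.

Answer: NA

Derivation:
Op 1: add NA@31 -> ring=[31:NA]
Op 2: route key 69: none >= 69, wrap to smallest pos 31 -> NA
Op 3: route key 16: smallest pos >= 16 is 31 -> NA
Op 4: route key 59: none >= 59, wrap to smallest pos 31 -> NA
Op 5: route key 41: none >= 41, wrap to smallest pos 31 -> NA
Op 6: route key 65: none >= 65, wrap to smallest pos 31 -> NA
Op 7: add NB@45 -> ring=[31:NA,45:NB]
Final route key 14: smallest pos >= 14 is 31 -> NA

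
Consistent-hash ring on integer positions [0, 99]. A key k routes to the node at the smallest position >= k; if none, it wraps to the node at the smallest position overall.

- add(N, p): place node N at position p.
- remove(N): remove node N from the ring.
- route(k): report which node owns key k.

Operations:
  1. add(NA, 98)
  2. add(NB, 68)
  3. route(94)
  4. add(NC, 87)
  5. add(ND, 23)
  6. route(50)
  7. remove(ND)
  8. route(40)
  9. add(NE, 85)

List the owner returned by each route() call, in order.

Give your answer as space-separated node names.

Answer: NA NB NB

Derivation:
Op 1: add NA@98 -> ring=[98:NA]
Op 2: add NB@68 -> ring=[68:NB,98:NA]
Op 3: route key 94: smallest pos >= 94 is 98 -> NA
Op 4: add NC@87 -> ring=[68:NB,87:NC,98:NA]
Op 5: add ND@23 -> ring=[23:ND,68:NB,87:NC,98:NA]
Op 6: route key 50: smallest pos >= 50 is 68 -> NB
Op 7: remove ND -> ring=[68:NB,87:NC,98:NA]
Op 8: route key 40: smallest pos >= 40 is 68 -> NB
Op 9: add NE@85 -> ring=[68:NB,85:NE,87:NC,98:NA]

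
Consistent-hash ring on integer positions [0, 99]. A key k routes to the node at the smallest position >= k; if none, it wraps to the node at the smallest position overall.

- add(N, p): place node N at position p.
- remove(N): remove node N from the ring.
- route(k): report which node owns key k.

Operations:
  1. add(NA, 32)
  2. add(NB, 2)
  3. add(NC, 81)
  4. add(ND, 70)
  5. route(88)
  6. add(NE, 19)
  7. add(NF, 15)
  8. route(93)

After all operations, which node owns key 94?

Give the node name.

Answer: NB

Derivation:
Op 1: add NA@32 -> ring=[32:NA]
Op 2: add NB@2 -> ring=[2:NB,32:NA]
Op 3: add NC@81 -> ring=[2:NB,32:NA,81:NC]
Op 4: add ND@70 -> ring=[2:NB,32:NA,70:ND,81:NC]
Op 5: route key 88: none >= 88, wrap to smallest pos 2 -> NB
Op 6: add NE@19 -> ring=[2:NB,19:NE,32:NA,70:ND,81:NC]
Op 7: add NF@15 -> ring=[2:NB,15:NF,19:NE,32:NA,70:ND,81:NC]
Op 8: route key 93: none >= 93, wrap to smallest pos 2 -> NB
Final route key 94: none >= 94, wrap to smallest pos 2 -> NB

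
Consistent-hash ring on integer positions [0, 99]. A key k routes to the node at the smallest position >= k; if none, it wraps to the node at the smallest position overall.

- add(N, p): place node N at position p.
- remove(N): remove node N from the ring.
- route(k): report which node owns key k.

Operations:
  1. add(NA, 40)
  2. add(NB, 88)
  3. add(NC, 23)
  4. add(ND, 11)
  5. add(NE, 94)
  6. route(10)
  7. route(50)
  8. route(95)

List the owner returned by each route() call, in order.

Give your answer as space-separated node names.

Answer: ND NB ND

Derivation:
Op 1: add NA@40 -> ring=[40:NA]
Op 2: add NB@88 -> ring=[40:NA,88:NB]
Op 3: add NC@23 -> ring=[23:NC,40:NA,88:NB]
Op 4: add ND@11 -> ring=[11:ND,23:NC,40:NA,88:NB]
Op 5: add NE@94 -> ring=[11:ND,23:NC,40:NA,88:NB,94:NE]
Op 6: route key 10: smallest pos >= 10 is 11 -> ND
Op 7: route key 50: smallest pos >= 50 is 88 -> NB
Op 8: route key 95: none >= 95, wrap to smallest pos 11 -> ND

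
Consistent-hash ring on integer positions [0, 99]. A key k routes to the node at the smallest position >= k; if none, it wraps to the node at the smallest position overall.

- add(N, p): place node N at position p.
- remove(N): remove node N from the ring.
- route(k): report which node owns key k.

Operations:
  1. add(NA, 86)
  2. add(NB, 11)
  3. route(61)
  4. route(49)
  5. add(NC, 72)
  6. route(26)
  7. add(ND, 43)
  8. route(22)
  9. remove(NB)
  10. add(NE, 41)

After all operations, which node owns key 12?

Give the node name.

Answer: NE

Derivation:
Op 1: add NA@86 -> ring=[86:NA]
Op 2: add NB@11 -> ring=[11:NB,86:NA]
Op 3: route key 61: smallest pos >= 61 is 86 -> NA
Op 4: route key 49: smallest pos >= 49 is 86 -> NA
Op 5: add NC@72 -> ring=[11:NB,72:NC,86:NA]
Op 6: route key 26: smallest pos >= 26 is 72 -> NC
Op 7: add ND@43 -> ring=[11:NB,43:ND,72:NC,86:NA]
Op 8: route key 22: smallest pos >= 22 is 43 -> ND
Op 9: remove NB -> ring=[43:ND,72:NC,86:NA]
Op 10: add NE@41 -> ring=[41:NE,43:ND,72:NC,86:NA]
Final route key 12: smallest pos >= 12 is 41 -> NE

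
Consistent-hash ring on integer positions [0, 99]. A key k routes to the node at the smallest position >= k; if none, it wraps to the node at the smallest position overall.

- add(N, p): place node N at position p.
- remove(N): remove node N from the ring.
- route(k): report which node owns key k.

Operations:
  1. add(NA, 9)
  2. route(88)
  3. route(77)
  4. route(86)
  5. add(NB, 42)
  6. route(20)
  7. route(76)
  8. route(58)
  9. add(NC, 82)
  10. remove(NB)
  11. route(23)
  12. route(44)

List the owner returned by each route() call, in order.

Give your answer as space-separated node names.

Answer: NA NA NA NB NA NA NC NC

Derivation:
Op 1: add NA@9 -> ring=[9:NA]
Op 2: route key 88: none >= 88, wrap to smallest pos 9 -> NA
Op 3: route key 77: none >= 77, wrap to smallest pos 9 -> NA
Op 4: route key 86: none >= 86, wrap to smallest pos 9 -> NA
Op 5: add NB@42 -> ring=[9:NA,42:NB]
Op 6: route key 20: smallest pos >= 20 is 42 -> NB
Op 7: route key 76: none >= 76, wrap to smallest pos 9 -> NA
Op 8: route key 58: none >= 58, wrap to smallest pos 9 -> NA
Op 9: add NC@82 -> ring=[9:NA,42:NB,82:NC]
Op 10: remove NB -> ring=[9:NA,82:NC]
Op 11: route key 23: smallest pos >= 23 is 82 -> NC
Op 12: route key 44: smallest pos >= 44 is 82 -> NC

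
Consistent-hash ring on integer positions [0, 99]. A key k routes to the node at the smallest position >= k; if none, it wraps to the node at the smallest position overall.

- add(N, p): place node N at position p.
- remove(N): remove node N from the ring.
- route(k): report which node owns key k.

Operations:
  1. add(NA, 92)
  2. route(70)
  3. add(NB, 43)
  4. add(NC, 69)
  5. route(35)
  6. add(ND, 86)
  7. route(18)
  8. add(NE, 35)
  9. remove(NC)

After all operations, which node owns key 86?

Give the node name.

Op 1: add NA@92 -> ring=[92:NA]
Op 2: route key 70: smallest pos >= 70 is 92 -> NA
Op 3: add NB@43 -> ring=[43:NB,92:NA]
Op 4: add NC@69 -> ring=[43:NB,69:NC,92:NA]
Op 5: route key 35: smallest pos >= 35 is 43 -> NB
Op 6: add ND@86 -> ring=[43:NB,69:NC,86:ND,92:NA]
Op 7: route key 18: smallest pos >= 18 is 43 -> NB
Op 8: add NE@35 -> ring=[35:NE,43:NB,69:NC,86:ND,92:NA]
Op 9: remove NC -> ring=[35:NE,43:NB,86:ND,92:NA]
Final route key 86: smallest pos >= 86 is 86 -> ND

Answer: ND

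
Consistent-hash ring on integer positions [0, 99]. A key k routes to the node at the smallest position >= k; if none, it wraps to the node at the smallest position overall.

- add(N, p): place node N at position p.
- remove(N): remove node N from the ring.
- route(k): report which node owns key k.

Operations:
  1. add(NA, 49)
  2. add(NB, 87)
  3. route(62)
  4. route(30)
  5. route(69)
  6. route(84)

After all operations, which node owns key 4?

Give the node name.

Op 1: add NA@49 -> ring=[49:NA]
Op 2: add NB@87 -> ring=[49:NA,87:NB]
Op 3: route key 62: smallest pos >= 62 is 87 -> NB
Op 4: route key 30: smallest pos >= 30 is 49 -> NA
Op 5: route key 69: smallest pos >= 69 is 87 -> NB
Op 6: route key 84: smallest pos >= 84 is 87 -> NB
Final route key 4: smallest pos >= 4 is 49 -> NA

Answer: NA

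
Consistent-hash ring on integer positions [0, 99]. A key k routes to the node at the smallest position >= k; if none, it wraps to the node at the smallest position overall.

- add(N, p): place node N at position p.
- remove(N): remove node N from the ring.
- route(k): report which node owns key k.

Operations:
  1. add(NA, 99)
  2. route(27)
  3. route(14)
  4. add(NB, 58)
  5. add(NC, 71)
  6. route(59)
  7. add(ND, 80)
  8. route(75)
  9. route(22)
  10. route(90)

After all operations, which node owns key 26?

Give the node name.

Op 1: add NA@99 -> ring=[99:NA]
Op 2: route key 27: smallest pos >= 27 is 99 -> NA
Op 3: route key 14: smallest pos >= 14 is 99 -> NA
Op 4: add NB@58 -> ring=[58:NB,99:NA]
Op 5: add NC@71 -> ring=[58:NB,71:NC,99:NA]
Op 6: route key 59: smallest pos >= 59 is 71 -> NC
Op 7: add ND@80 -> ring=[58:NB,71:NC,80:ND,99:NA]
Op 8: route key 75: smallest pos >= 75 is 80 -> ND
Op 9: route key 22: smallest pos >= 22 is 58 -> NB
Op 10: route key 90: smallest pos >= 90 is 99 -> NA
Final route key 26: smallest pos >= 26 is 58 -> NB

Answer: NB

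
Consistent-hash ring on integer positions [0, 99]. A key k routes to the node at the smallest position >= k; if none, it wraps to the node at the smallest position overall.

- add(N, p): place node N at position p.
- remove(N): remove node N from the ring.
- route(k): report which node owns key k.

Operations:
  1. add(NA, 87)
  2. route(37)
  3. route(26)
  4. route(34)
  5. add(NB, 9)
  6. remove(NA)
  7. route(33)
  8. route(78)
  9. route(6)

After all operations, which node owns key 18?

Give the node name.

Answer: NB

Derivation:
Op 1: add NA@87 -> ring=[87:NA]
Op 2: route key 37: smallest pos >= 37 is 87 -> NA
Op 3: route key 26: smallest pos >= 26 is 87 -> NA
Op 4: route key 34: smallest pos >= 34 is 87 -> NA
Op 5: add NB@9 -> ring=[9:NB,87:NA]
Op 6: remove NA -> ring=[9:NB]
Op 7: route key 33: none >= 33, wrap to smallest pos 9 -> NB
Op 8: route key 78: none >= 78, wrap to smallest pos 9 -> NB
Op 9: route key 6: smallest pos >= 6 is 9 -> NB
Final route key 18: none >= 18, wrap to smallest pos 9 -> NB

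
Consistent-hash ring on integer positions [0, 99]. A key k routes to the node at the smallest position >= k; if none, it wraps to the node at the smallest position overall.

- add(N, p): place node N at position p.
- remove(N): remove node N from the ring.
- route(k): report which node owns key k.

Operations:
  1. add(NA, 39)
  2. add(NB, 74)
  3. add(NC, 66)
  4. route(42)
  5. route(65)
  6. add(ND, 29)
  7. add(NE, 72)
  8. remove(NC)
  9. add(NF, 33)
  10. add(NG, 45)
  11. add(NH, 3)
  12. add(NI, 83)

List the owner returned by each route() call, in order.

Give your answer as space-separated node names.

Answer: NC NC

Derivation:
Op 1: add NA@39 -> ring=[39:NA]
Op 2: add NB@74 -> ring=[39:NA,74:NB]
Op 3: add NC@66 -> ring=[39:NA,66:NC,74:NB]
Op 4: route key 42: smallest pos >= 42 is 66 -> NC
Op 5: route key 65: smallest pos >= 65 is 66 -> NC
Op 6: add ND@29 -> ring=[29:ND,39:NA,66:NC,74:NB]
Op 7: add NE@72 -> ring=[29:ND,39:NA,66:NC,72:NE,74:NB]
Op 8: remove NC -> ring=[29:ND,39:NA,72:NE,74:NB]
Op 9: add NF@33 -> ring=[29:ND,33:NF,39:NA,72:NE,74:NB]
Op 10: add NG@45 -> ring=[29:ND,33:NF,39:NA,45:NG,72:NE,74:NB]
Op 11: add NH@3 -> ring=[3:NH,29:ND,33:NF,39:NA,45:NG,72:NE,74:NB]
Op 12: add NI@83 -> ring=[3:NH,29:ND,33:NF,39:NA,45:NG,72:NE,74:NB,83:NI]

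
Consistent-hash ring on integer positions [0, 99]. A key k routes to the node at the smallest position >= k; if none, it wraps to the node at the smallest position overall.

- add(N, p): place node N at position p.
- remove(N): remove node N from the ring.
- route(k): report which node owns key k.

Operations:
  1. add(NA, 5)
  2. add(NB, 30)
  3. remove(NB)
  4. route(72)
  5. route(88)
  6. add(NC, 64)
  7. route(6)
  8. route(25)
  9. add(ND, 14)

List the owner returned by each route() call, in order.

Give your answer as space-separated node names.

Op 1: add NA@5 -> ring=[5:NA]
Op 2: add NB@30 -> ring=[5:NA,30:NB]
Op 3: remove NB -> ring=[5:NA]
Op 4: route key 72: none >= 72, wrap to smallest pos 5 -> NA
Op 5: route key 88: none >= 88, wrap to smallest pos 5 -> NA
Op 6: add NC@64 -> ring=[5:NA,64:NC]
Op 7: route key 6: smallest pos >= 6 is 64 -> NC
Op 8: route key 25: smallest pos >= 25 is 64 -> NC
Op 9: add ND@14 -> ring=[5:NA,14:ND,64:NC]

Answer: NA NA NC NC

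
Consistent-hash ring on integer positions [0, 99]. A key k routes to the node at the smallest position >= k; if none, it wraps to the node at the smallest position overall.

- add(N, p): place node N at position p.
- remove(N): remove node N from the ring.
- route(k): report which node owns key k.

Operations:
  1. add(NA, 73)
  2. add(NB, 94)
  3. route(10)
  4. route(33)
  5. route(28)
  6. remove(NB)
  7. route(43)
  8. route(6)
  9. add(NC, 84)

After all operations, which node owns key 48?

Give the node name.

Op 1: add NA@73 -> ring=[73:NA]
Op 2: add NB@94 -> ring=[73:NA,94:NB]
Op 3: route key 10: smallest pos >= 10 is 73 -> NA
Op 4: route key 33: smallest pos >= 33 is 73 -> NA
Op 5: route key 28: smallest pos >= 28 is 73 -> NA
Op 6: remove NB -> ring=[73:NA]
Op 7: route key 43: smallest pos >= 43 is 73 -> NA
Op 8: route key 6: smallest pos >= 6 is 73 -> NA
Op 9: add NC@84 -> ring=[73:NA,84:NC]
Final route key 48: smallest pos >= 48 is 73 -> NA

Answer: NA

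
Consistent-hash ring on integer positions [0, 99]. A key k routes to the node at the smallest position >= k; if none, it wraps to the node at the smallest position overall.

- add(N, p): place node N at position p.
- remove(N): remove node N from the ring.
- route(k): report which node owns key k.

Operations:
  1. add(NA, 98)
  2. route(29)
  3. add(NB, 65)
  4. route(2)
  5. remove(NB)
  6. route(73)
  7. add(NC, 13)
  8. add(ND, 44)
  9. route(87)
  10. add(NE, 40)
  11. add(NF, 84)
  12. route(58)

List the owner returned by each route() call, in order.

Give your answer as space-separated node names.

Op 1: add NA@98 -> ring=[98:NA]
Op 2: route key 29: smallest pos >= 29 is 98 -> NA
Op 3: add NB@65 -> ring=[65:NB,98:NA]
Op 4: route key 2: smallest pos >= 2 is 65 -> NB
Op 5: remove NB -> ring=[98:NA]
Op 6: route key 73: smallest pos >= 73 is 98 -> NA
Op 7: add NC@13 -> ring=[13:NC,98:NA]
Op 8: add ND@44 -> ring=[13:NC,44:ND,98:NA]
Op 9: route key 87: smallest pos >= 87 is 98 -> NA
Op 10: add NE@40 -> ring=[13:NC,40:NE,44:ND,98:NA]
Op 11: add NF@84 -> ring=[13:NC,40:NE,44:ND,84:NF,98:NA]
Op 12: route key 58: smallest pos >= 58 is 84 -> NF

Answer: NA NB NA NA NF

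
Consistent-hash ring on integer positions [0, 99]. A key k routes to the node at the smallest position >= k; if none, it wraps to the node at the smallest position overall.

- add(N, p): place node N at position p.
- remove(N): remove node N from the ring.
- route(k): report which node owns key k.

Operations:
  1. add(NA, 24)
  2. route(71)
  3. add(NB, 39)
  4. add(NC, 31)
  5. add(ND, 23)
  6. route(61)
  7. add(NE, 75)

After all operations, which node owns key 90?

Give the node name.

Answer: ND

Derivation:
Op 1: add NA@24 -> ring=[24:NA]
Op 2: route key 71: none >= 71, wrap to smallest pos 24 -> NA
Op 3: add NB@39 -> ring=[24:NA,39:NB]
Op 4: add NC@31 -> ring=[24:NA,31:NC,39:NB]
Op 5: add ND@23 -> ring=[23:ND,24:NA,31:NC,39:NB]
Op 6: route key 61: none >= 61, wrap to smallest pos 23 -> ND
Op 7: add NE@75 -> ring=[23:ND,24:NA,31:NC,39:NB,75:NE]
Final route key 90: none >= 90, wrap to smallest pos 23 -> ND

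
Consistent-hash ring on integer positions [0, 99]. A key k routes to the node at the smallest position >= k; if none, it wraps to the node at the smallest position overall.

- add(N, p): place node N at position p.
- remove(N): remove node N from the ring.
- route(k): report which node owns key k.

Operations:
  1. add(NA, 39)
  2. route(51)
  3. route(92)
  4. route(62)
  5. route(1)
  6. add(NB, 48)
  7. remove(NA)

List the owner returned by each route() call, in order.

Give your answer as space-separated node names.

Answer: NA NA NA NA

Derivation:
Op 1: add NA@39 -> ring=[39:NA]
Op 2: route key 51: none >= 51, wrap to smallest pos 39 -> NA
Op 3: route key 92: none >= 92, wrap to smallest pos 39 -> NA
Op 4: route key 62: none >= 62, wrap to smallest pos 39 -> NA
Op 5: route key 1: smallest pos >= 1 is 39 -> NA
Op 6: add NB@48 -> ring=[39:NA,48:NB]
Op 7: remove NA -> ring=[48:NB]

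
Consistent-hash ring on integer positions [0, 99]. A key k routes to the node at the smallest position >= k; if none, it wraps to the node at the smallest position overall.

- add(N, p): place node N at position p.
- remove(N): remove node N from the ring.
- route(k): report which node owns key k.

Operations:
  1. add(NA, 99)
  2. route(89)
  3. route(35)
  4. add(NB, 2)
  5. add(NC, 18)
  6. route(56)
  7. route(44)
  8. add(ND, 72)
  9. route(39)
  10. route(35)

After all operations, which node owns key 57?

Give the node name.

Answer: ND

Derivation:
Op 1: add NA@99 -> ring=[99:NA]
Op 2: route key 89: smallest pos >= 89 is 99 -> NA
Op 3: route key 35: smallest pos >= 35 is 99 -> NA
Op 4: add NB@2 -> ring=[2:NB,99:NA]
Op 5: add NC@18 -> ring=[2:NB,18:NC,99:NA]
Op 6: route key 56: smallest pos >= 56 is 99 -> NA
Op 7: route key 44: smallest pos >= 44 is 99 -> NA
Op 8: add ND@72 -> ring=[2:NB,18:NC,72:ND,99:NA]
Op 9: route key 39: smallest pos >= 39 is 72 -> ND
Op 10: route key 35: smallest pos >= 35 is 72 -> ND
Final route key 57: smallest pos >= 57 is 72 -> ND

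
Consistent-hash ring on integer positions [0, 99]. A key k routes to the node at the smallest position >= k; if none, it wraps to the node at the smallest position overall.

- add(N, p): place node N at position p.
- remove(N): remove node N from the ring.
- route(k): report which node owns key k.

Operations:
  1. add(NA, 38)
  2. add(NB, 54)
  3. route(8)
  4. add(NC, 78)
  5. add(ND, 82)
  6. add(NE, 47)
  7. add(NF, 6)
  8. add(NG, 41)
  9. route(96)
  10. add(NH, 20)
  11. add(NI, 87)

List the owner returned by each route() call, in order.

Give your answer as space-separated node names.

Answer: NA NF

Derivation:
Op 1: add NA@38 -> ring=[38:NA]
Op 2: add NB@54 -> ring=[38:NA,54:NB]
Op 3: route key 8: smallest pos >= 8 is 38 -> NA
Op 4: add NC@78 -> ring=[38:NA,54:NB,78:NC]
Op 5: add ND@82 -> ring=[38:NA,54:NB,78:NC,82:ND]
Op 6: add NE@47 -> ring=[38:NA,47:NE,54:NB,78:NC,82:ND]
Op 7: add NF@6 -> ring=[6:NF,38:NA,47:NE,54:NB,78:NC,82:ND]
Op 8: add NG@41 -> ring=[6:NF,38:NA,41:NG,47:NE,54:NB,78:NC,82:ND]
Op 9: route key 96: none >= 96, wrap to smallest pos 6 -> NF
Op 10: add NH@20 -> ring=[6:NF,20:NH,38:NA,41:NG,47:NE,54:NB,78:NC,82:ND]
Op 11: add NI@87 -> ring=[6:NF,20:NH,38:NA,41:NG,47:NE,54:NB,78:NC,82:ND,87:NI]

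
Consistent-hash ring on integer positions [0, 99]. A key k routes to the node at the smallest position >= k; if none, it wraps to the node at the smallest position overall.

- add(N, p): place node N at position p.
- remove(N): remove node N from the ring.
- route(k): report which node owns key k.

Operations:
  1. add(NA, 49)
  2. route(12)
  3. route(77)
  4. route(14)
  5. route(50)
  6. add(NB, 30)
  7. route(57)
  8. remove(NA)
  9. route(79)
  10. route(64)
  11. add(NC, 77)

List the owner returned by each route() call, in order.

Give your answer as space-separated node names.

Op 1: add NA@49 -> ring=[49:NA]
Op 2: route key 12: smallest pos >= 12 is 49 -> NA
Op 3: route key 77: none >= 77, wrap to smallest pos 49 -> NA
Op 4: route key 14: smallest pos >= 14 is 49 -> NA
Op 5: route key 50: none >= 50, wrap to smallest pos 49 -> NA
Op 6: add NB@30 -> ring=[30:NB,49:NA]
Op 7: route key 57: none >= 57, wrap to smallest pos 30 -> NB
Op 8: remove NA -> ring=[30:NB]
Op 9: route key 79: none >= 79, wrap to smallest pos 30 -> NB
Op 10: route key 64: none >= 64, wrap to smallest pos 30 -> NB
Op 11: add NC@77 -> ring=[30:NB,77:NC]

Answer: NA NA NA NA NB NB NB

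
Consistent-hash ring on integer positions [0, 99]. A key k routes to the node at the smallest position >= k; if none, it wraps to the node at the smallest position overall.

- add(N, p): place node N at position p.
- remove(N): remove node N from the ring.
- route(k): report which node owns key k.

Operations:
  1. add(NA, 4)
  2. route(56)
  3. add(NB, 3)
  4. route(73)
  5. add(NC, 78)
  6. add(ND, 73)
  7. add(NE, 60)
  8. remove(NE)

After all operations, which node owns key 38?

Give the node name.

Answer: ND

Derivation:
Op 1: add NA@4 -> ring=[4:NA]
Op 2: route key 56: none >= 56, wrap to smallest pos 4 -> NA
Op 3: add NB@3 -> ring=[3:NB,4:NA]
Op 4: route key 73: none >= 73, wrap to smallest pos 3 -> NB
Op 5: add NC@78 -> ring=[3:NB,4:NA,78:NC]
Op 6: add ND@73 -> ring=[3:NB,4:NA,73:ND,78:NC]
Op 7: add NE@60 -> ring=[3:NB,4:NA,60:NE,73:ND,78:NC]
Op 8: remove NE -> ring=[3:NB,4:NA,73:ND,78:NC]
Final route key 38: smallest pos >= 38 is 73 -> ND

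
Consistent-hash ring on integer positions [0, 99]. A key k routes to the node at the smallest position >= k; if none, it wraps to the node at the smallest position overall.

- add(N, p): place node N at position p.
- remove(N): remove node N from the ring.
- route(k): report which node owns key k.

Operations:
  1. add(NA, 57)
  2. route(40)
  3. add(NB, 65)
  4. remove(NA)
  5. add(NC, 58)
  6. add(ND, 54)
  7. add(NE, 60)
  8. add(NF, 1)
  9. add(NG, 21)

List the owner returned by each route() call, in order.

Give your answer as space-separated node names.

Answer: NA

Derivation:
Op 1: add NA@57 -> ring=[57:NA]
Op 2: route key 40: smallest pos >= 40 is 57 -> NA
Op 3: add NB@65 -> ring=[57:NA,65:NB]
Op 4: remove NA -> ring=[65:NB]
Op 5: add NC@58 -> ring=[58:NC,65:NB]
Op 6: add ND@54 -> ring=[54:ND,58:NC,65:NB]
Op 7: add NE@60 -> ring=[54:ND,58:NC,60:NE,65:NB]
Op 8: add NF@1 -> ring=[1:NF,54:ND,58:NC,60:NE,65:NB]
Op 9: add NG@21 -> ring=[1:NF,21:NG,54:ND,58:NC,60:NE,65:NB]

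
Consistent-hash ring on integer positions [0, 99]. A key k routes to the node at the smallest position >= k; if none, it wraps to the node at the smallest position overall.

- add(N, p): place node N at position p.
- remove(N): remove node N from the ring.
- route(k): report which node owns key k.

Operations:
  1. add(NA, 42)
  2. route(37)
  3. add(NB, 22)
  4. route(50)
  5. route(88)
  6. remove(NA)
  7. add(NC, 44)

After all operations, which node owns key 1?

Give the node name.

Answer: NB

Derivation:
Op 1: add NA@42 -> ring=[42:NA]
Op 2: route key 37: smallest pos >= 37 is 42 -> NA
Op 3: add NB@22 -> ring=[22:NB,42:NA]
Op 4: route key 50: none >= 50, wrap to smallest pos 22 -> NB
Op 5: route key 88: none >= 88, wrap to smallest pos 22 -> NB
Op 6: remove NA -> ring=[22:NB]
Op 7: add NC@44 -> ring=[22:NB,44:NC]
Final route key 1: smallest pos >= 1 is 22 -> NB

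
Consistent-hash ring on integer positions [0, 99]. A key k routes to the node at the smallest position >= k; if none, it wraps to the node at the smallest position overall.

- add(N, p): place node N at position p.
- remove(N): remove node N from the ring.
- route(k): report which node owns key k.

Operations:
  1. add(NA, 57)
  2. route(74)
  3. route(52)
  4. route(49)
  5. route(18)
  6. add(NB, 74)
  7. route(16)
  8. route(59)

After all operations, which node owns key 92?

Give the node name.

Answer: NA

Derivation:
Op 1: add NA@57 -> ring=[57:NA]
Op 2: route key 74: none >= 74, wrap to smallest pos 57 -> NA
Op 3: route key 52: smallest pos >= 52 is 57 -> NA
Op 4: route key 49: smallest pos >= 49 is 57 -> NA
Op 5: route key 18: smallest pos >= 18 is 57 -> NA
Op 6: add NB@74 -> ring=[57:NA,74:NB]
Op 7: route key 16: smallest pos >= 16 is 57 -> NA
Op 8: route key 59: smallest pos >= 59 is 74 -> NB
Final route key 92: none >= 92, wrap to smallest pos 57 -> NA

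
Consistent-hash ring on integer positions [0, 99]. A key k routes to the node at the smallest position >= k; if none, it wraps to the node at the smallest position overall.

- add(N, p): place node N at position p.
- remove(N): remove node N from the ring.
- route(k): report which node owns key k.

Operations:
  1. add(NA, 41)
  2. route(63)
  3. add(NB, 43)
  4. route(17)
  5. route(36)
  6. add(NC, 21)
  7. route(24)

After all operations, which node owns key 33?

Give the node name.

Answer: NA

Derivation:
Op 1: add NA@41 -> ring=[41:NA]
Op 2: route key 63: none >= 63, wrap to smallest pos 41 -> NA
Op 3: add NB@43 -> ring=[41:NA,43:NB]
Op 4: route key 17: smallest pos >= 17 is 41 -> NA
Op 5: route key 36: smallest pos >= 36 is 41 -> NA
Op 6: add NC@21 -> ring=[21:NC,41:NA,43:NB]
Op 7: route key 24: smallest pos >= 24 is 41 -> NA
Final route key 33: smallest pos >= 33 is 41 -> NA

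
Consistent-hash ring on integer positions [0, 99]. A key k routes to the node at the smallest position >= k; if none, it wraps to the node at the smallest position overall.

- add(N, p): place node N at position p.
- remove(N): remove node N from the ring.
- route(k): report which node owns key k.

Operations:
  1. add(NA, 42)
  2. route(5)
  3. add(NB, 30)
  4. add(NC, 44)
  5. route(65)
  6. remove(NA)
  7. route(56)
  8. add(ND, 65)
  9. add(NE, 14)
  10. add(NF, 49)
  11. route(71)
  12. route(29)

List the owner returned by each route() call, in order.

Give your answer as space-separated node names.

Op 1: add NA@42 -> ring=[42:NA]
Op 2: route key 5: smallest pos >= 5 is 42 -> NA
Op 3: add NB@30 -> ring=[30:NB,42:NA]
Op 4: add NC@44 -> ring=[30:NB,42:NA,44:NC]
Op 5: route key 65: none >= 65, wrap to smallest pos 30 -> NB
Op 6: remove NA -> ring=[30:NB,44:NC]
Op 7: route key 56: none >= 56, wrap to smallest pos 30 -> NB
Op 8: add ND@65 -> ring=[30:NB,44:NC,65:ND]
Op 9: add NE@14 -> ring=[14:NE,30:NB,44:NC,65:ND]
Op 10: add NF@49 -> ring=[14:NE,30:NB,44:NC,49:NF,65:ND]
Op 11: route key 71: none >= 71, wrap to smallest pos 14 -> NE
Op 12: route key 29: smallest pos >= 29 is 30 -> NB

Answer: NA NB NB NE NB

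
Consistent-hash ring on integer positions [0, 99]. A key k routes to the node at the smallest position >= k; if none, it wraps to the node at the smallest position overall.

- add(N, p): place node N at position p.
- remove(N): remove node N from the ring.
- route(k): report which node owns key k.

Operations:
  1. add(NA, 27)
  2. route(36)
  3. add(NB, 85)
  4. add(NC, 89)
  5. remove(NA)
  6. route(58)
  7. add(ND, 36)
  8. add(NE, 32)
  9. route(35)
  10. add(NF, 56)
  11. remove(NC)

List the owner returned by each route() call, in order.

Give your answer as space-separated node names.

Answer: NA NB ND

Derivation:
Op 1: add NA@27 -> ring=[27:NA]
Op 2: route key 36: none >= 36, wrap to smallest pos 27 -> NA
Op 3: add NB@85 -> ring=[27:NA,85:NB]
Op 4: add NC@89 -> ring=[27:NA,85:NB,89:NC]
Op 5: remove NA -> ring=[85:NB,89:NC]
Op 6: route key 58: smallest pos >= 58 is 85 -> NB
Op 7: add ND@36 -> ring=[36:ND,85:NB,89:NC]
Op 8: add NE@32 -> ring=[32:NE,36:ND,85:NB,89:NC]
Op 9: route key 35: smallest pos >= 35 is 36 -> ND
Op 10: add NF@56 -> ring=[32:NE,36:ND,56:NF,85:NB,89:NC]
Op 11: remove NC -> ring=[32:NE,36:ND,56:NF,85:NB]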